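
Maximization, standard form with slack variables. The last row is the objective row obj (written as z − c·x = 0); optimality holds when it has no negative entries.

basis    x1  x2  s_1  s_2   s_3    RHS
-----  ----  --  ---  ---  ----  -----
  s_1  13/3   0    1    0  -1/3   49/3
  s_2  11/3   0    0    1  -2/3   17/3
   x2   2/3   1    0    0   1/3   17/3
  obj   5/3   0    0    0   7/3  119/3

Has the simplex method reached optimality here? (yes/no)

Every obj-row coefficient is ≥ 0, so the tableau is optimal.

yes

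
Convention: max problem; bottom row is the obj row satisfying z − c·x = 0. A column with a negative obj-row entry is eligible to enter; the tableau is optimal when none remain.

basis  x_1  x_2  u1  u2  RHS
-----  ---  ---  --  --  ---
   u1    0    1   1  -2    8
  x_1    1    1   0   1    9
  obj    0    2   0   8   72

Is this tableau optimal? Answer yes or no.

yes

Every obj-row coefficient is ≥ 0, so the tableau is optimal.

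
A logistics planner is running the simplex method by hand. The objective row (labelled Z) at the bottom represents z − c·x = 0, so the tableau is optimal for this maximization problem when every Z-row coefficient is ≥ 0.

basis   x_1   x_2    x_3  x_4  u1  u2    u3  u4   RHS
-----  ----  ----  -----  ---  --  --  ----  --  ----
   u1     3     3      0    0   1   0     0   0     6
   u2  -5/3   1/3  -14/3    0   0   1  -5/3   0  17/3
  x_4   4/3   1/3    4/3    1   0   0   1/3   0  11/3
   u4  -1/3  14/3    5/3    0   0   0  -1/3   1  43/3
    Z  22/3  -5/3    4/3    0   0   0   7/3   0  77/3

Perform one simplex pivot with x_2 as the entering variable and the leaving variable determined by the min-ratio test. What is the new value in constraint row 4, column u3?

Ratio test on column x_2 — row 1: 6/3 = 2; row 2: (17/3)/(1/3) = 17; row 3: (11/3)/(1/3) = 11; row 4: (43/3)/(14/3) = 43/14. Minimum is 2 at row 1 (u1 leaves); pivot element 3.
Divide row 1 by 3; eliminate column x_2 from the other rows.
Row 4 update in column u3: -1/3 − (14/3)·0 = -1/3.

-1/3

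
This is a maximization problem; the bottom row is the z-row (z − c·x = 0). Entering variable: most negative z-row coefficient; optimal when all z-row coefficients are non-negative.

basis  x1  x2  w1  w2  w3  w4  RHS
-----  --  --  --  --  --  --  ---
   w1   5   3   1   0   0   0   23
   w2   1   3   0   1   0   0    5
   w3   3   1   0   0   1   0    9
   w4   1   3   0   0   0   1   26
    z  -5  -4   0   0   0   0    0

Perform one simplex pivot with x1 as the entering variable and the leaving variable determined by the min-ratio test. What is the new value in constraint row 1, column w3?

Ratio test on column x1 — row 1: 23/5 = 23/5; row 2: 5/1 = 5; row 3: 9/3 = 3; row 4: 26/1 = 26. Minimum is 3 at row 3 (w3 leaves); pivot element 3.
Divide row 3 by 3; eliminate column x1 from the other rows.
Row 1 update in column w3: 0 − 5·(1/3) = -5/3.

-5/3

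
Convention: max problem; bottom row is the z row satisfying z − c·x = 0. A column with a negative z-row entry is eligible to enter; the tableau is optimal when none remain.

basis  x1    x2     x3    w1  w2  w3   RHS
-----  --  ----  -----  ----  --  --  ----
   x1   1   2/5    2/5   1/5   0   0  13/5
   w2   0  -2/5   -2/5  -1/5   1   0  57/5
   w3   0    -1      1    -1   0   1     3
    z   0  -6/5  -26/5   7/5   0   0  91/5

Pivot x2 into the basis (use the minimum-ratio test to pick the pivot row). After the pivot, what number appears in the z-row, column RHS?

Ratio test on column x2 — row 1: (13/5)/(2/5) = 13/2; row 2: entry -2/5 ≤ 0; row 3: entry -1 ≤ 0. Minimum is 13/2 at row 1 (x1 leaves); pivot element 2/5.
Divide row 1 by 2/5; eliminate column x2 from the other rows.
z-row update in column RHS: 91/5 − (-6/5)·(13/2) = 26.

26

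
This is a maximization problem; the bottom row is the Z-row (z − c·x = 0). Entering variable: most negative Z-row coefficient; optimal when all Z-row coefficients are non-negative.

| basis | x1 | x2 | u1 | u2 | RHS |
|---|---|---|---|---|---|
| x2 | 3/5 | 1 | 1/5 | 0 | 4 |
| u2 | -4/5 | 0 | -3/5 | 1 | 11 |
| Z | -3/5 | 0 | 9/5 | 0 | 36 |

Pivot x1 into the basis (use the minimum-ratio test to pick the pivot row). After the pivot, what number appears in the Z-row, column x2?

Ratio test on column x1 — row 1: 4/(3/5) = 20/3; row 2: entry -4/5 ≤ 0. Minimum is 20/3 at row 1 (x2 leaves); pivot element 3/5.
Divide row 1 by 3/5; eliminate column x1 from the other rows.
Z-row update in column x2: 0 − (-3/5)·(5/3) = 1.

1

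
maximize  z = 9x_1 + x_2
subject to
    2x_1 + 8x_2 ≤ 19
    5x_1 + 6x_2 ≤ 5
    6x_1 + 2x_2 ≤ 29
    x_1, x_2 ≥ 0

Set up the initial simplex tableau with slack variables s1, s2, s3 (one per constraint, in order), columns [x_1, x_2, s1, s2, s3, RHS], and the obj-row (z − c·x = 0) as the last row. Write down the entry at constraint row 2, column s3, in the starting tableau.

0

Slack s3 belongs to constraint 3; its column is the unit vector e_3, so the entry in row 2 is 0.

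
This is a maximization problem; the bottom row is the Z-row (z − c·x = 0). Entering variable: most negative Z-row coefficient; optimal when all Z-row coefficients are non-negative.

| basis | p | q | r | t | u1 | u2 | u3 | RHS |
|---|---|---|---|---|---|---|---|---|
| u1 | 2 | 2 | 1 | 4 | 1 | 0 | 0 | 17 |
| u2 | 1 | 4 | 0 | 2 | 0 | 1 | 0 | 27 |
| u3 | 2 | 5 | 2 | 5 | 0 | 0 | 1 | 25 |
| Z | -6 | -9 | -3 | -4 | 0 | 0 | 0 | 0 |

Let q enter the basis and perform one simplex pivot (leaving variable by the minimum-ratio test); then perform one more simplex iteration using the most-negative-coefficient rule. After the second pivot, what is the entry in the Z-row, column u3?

1

Ratio test on column q — row 1: 17/2 = 17/2; row 2: 27/4 = 27/4; row 3: 25/5 = 5. Minimum is 5 at row 3 (u3 leaves); pivot element 5.
Divide row 3 by 5; eliminate column q from the other rows.
Second iteration: most negative Z-row entry is -12/5 in column p, so p enters.
Ratio test on column p — row 1: 7/(6/5) = 35/6; row 2: entry -3/5 ≤ 0; row 3: 5/(2/5) = 25/2. Minimum is 35/6 at row 1 (u1 leaves); pivot element 6/5.
Divide row 1 by 6/5; eliminate column p from the other rows.
After both pivots, the entry at the Z-row, column u3 is 1.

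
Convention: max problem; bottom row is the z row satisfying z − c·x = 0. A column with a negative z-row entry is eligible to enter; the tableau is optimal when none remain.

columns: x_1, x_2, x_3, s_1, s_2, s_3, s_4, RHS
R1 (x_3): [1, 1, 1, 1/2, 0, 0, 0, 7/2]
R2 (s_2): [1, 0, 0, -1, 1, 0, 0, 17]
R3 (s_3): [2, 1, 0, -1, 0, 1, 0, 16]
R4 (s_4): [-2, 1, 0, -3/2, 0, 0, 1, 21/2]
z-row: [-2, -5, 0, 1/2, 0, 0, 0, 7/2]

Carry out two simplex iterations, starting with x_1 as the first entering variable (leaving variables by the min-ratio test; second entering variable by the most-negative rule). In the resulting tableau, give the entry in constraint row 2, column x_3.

Ratio test on column x_1 — row 1: (7/2)/1 = 7/2; row 2: 17/1 = 17; row 3: 16/2 = 8; row 4: entry -2 ≤ 0. Minimum is 7/2 at row 1 (x_3 leaves); pivot element 1.
Divide row 1 by 1; eliminate column x_1 from the other rows.
Second iteration: most negative z-row entry is -3 in column x_2, so x_2 enters.
Ratio test on column x_2 — row 1: (7/2)/1 = 7/2; row 2: entry -1 ≤ 0; row 3: entry -1 ≤ 0; row 4: (35/2)/3 = 35/6. Minimum is 7/2 at row 1 (x_1 leaves); pivot element 1.
Divide row 1 by 1; eliminate column x_2 from the other rows.
After both pivots, the entry at constraint row 2, column x_3 is 0.

0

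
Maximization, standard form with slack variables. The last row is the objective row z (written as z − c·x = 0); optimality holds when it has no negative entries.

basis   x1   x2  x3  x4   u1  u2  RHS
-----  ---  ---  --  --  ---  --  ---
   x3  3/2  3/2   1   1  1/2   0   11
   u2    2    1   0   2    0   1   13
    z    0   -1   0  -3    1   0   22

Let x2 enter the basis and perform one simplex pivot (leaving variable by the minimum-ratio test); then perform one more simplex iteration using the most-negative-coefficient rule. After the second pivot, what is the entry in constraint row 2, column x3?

-1/2

Ratio test on column x2 — row 1: 11/(3/2) = 22/3; row 2: 13/1 = 13. Minimum is 22/3 at row 1 (x3 leaves); pivot element 3/2.
Divide row 1 by 3/2; eliminate column x2 from the other rows.
Second iteration: most negative z-row entry is -7/3 in column x4, so x4 enters.
Ratio test on column x4 — row 1: (22/3)/(2/3) = 11; row 2: (17/3)/(4/3) = 17/4. Minimum is 17/4 at row 2 (u2 leaves); pivot element 4/3.
Divide row 2 by 4/3; eliminate column x4 from the other rows.
After both pivots, the entry at constraint row 2, column x3 is -1/2.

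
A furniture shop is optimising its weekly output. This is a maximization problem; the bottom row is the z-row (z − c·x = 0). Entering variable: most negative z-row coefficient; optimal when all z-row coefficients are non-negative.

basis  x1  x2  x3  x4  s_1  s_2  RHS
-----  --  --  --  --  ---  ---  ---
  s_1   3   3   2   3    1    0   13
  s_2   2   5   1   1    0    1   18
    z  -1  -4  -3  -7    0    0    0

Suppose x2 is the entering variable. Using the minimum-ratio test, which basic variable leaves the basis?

s_2

Column x2 entries and ratios — s_1: 13/3 = 13/3; s_2: 18/5 = 18/5.
Smallest ratio is 18/5 in the row of s_2, so s_2 leaves.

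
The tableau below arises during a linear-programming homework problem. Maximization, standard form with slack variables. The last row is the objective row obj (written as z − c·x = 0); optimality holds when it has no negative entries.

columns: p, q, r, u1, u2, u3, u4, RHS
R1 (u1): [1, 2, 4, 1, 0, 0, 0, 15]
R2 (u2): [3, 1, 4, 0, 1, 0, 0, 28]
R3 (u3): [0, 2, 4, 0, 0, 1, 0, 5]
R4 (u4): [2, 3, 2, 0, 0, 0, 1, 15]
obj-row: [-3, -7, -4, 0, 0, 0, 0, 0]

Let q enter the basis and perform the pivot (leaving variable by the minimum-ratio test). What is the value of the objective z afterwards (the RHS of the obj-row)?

Ratio test on column q — row 1: 15/2 = 15/2; row 2: 28/1 = 28; row 3: 5/2 = 5/2; row 4: 15/3 = 5. Minimum is 5/2 at row 3 (u3 leaves); pivot element 2.
Pivot on row 3; the obj-row RHS becomes 0 − (-7)·(5/2) = 35/2.

35/2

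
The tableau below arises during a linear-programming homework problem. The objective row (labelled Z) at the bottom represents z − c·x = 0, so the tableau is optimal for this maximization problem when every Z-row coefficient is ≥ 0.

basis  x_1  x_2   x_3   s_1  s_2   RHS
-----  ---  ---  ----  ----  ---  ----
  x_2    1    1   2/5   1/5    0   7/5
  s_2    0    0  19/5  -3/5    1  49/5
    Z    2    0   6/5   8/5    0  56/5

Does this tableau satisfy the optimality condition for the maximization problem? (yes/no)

yes

Every Z-row coefficient is ≥ 0, so the tableau is optimal.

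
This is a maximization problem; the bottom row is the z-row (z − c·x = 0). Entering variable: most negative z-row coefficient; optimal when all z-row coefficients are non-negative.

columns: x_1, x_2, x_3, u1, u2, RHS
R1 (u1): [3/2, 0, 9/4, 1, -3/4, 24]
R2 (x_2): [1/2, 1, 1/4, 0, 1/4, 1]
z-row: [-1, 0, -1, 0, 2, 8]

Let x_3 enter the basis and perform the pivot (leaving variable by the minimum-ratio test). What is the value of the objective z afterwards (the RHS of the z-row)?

12

Ratio test on column x_3 — row 1: 24/(9/4) = 32/3; row 2: 1/(1/4) = 4. Minimum is 4 at row 2 (x_2 leaves); pivot element 1/4.
Pivot on row 2; the z-row RHS becomes 8 − (-1)·4 = 12.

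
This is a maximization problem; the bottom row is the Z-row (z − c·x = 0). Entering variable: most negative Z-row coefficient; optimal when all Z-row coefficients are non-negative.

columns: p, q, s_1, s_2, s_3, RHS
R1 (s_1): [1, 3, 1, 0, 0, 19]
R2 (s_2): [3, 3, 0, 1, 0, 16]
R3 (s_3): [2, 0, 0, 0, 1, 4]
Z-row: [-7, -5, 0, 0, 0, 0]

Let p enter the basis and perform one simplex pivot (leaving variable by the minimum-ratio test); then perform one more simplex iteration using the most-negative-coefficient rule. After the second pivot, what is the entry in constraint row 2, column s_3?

Ratio test on column p — row 1: 19/1 = 19; row 2: 16/3 = 16/3; row 3: 4/2 = 2. Minimum is 2 at row 3 (s_3 leaves); pivot element 2.
Divide row 3 by 2; eliminate column p from the other rows.
Second iteration: most negative Z-row entry is -5 in column q, so q enters.
Ratio test on column q — row 1: 17/3 = 17/3; row 2: 10/3 = 10/3; row 3: entry 0 ≤ 0. Minimum is 10/3 at row 2 (s_2 leaves); pivot element 3.
Divide row 2 by 3; eliminate column q from the other rows.
After both pivots, the entry at constraint row 2, column s_3 is -1/2.

-1/2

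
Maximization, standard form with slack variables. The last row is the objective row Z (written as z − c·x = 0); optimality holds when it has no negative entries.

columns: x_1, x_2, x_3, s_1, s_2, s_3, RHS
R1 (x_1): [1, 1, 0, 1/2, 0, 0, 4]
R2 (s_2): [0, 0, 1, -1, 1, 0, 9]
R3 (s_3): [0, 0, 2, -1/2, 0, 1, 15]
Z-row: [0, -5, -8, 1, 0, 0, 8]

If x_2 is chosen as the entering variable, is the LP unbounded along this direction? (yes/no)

no

Column x_2 has positive entries in row(s) 1, so the ratio test bounds it — not unbounded.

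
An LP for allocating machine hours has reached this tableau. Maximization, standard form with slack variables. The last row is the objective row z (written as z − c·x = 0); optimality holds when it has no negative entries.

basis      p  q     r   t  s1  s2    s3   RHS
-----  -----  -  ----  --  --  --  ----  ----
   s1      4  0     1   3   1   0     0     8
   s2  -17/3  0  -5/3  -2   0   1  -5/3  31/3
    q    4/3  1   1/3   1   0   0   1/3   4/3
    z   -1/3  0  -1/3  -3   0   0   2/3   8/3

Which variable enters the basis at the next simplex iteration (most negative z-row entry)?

Negative z-row entries: p: -1/3, r: -1/3, t: -3.
The most negative is -3 in column t, so t enters.

t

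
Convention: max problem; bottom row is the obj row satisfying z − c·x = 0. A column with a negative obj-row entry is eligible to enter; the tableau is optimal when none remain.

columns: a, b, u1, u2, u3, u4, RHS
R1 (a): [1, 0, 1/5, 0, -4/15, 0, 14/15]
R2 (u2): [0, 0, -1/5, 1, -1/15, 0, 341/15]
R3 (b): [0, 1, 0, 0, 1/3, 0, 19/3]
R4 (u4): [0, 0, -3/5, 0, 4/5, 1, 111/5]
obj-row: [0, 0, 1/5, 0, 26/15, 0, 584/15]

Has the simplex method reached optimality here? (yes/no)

Every obj-row coefficient is ≥ 0, so the tableau is optimal.

yes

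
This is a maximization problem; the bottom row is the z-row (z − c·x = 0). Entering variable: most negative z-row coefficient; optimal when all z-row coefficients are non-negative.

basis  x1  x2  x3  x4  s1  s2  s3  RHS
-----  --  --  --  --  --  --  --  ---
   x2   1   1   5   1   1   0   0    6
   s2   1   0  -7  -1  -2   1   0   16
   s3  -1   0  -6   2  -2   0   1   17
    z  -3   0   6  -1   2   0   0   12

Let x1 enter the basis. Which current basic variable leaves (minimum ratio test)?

x2

Column x1 entries and ratios — x2: 6/1 = 6; s2: 16/1 = 16; s3: -1 ≤ 0, skip.
Smallest ratio is 6 in the row of x2, so x2 leaves.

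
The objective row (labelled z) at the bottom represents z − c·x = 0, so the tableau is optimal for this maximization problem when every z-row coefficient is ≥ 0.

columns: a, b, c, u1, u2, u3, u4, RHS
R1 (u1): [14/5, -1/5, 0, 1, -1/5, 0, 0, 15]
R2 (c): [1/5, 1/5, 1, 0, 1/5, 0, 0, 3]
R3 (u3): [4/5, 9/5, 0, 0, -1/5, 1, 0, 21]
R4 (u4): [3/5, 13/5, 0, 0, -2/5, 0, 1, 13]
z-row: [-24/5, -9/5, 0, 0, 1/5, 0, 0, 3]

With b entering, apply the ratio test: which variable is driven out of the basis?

Column b entries and ratios — u1: -1/5 ≤ 0, skip; c: 3/(1/5) = 15; u3: 21/(9/5) = 35/3; u4: 13/(13/5) = 5.
Smallest ratio is 5 in the row of u4, so u4 leaves.

u4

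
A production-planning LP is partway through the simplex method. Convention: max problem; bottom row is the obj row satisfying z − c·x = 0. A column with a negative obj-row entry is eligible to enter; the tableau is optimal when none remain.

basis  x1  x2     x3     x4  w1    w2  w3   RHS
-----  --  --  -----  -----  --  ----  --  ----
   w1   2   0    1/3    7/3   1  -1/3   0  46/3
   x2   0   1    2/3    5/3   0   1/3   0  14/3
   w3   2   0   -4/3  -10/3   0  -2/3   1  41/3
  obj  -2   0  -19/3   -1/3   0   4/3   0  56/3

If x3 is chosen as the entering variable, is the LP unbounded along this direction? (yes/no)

no

Column x3 has positive entries in row(s) 1, 2, so the ratio test bounds it — not unbounded.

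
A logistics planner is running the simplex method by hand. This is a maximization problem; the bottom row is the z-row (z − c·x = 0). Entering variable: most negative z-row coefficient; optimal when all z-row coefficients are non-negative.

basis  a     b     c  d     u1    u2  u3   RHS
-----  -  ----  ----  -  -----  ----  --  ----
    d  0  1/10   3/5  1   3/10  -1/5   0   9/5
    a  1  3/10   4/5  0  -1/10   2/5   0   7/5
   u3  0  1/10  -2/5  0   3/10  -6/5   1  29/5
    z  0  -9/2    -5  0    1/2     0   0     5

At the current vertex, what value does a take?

a is basic (row 2); its value is the RHS of that row, 7/5.

7/5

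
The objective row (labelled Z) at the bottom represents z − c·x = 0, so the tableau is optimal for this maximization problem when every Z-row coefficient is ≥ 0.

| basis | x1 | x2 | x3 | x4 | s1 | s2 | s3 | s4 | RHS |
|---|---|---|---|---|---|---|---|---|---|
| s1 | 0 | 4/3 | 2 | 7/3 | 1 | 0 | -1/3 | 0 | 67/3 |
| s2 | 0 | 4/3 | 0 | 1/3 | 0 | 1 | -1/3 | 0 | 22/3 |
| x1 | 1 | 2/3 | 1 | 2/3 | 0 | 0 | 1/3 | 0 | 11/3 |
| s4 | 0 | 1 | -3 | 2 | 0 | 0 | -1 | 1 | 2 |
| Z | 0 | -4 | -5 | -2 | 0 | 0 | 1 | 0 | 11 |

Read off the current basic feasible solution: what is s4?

s4 is basic (row 4); its value is the RHS of that row, 2.

2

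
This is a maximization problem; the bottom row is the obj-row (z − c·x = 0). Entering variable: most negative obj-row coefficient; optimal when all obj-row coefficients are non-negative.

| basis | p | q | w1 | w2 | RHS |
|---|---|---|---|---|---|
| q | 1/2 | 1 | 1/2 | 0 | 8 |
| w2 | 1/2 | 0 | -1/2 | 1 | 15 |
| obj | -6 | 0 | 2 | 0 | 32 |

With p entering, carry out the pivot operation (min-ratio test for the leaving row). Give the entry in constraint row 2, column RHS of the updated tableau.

7

Ratio test on column p — row 1: 8/(1/2) = 16; row 2: 15/(1/2) = 30. Minimum is 16 at row 1 (q leaves); pivot element 1/2.
Divide row 1 by 1/2; eliminate column p from the other rows.
Row 2 update in column RHS: 15 − (1/2)·16 = 7.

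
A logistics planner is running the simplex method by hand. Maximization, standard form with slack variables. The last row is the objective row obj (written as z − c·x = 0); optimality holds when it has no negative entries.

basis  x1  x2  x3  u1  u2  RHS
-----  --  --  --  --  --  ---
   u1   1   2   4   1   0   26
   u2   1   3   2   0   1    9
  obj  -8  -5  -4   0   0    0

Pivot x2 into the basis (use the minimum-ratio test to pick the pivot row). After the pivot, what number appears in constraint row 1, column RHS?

20

Ratio test on column x2 — row 1: 26/2 = 13; row 2: 9/3 = 3. Minimum is 3 at row 2 (u2 leaves); pivot element 3.
Divide row 2 by 3; eliminate column x2 from the other rows.
Row 1 update in column RHS: 26 − 2·3 = 20.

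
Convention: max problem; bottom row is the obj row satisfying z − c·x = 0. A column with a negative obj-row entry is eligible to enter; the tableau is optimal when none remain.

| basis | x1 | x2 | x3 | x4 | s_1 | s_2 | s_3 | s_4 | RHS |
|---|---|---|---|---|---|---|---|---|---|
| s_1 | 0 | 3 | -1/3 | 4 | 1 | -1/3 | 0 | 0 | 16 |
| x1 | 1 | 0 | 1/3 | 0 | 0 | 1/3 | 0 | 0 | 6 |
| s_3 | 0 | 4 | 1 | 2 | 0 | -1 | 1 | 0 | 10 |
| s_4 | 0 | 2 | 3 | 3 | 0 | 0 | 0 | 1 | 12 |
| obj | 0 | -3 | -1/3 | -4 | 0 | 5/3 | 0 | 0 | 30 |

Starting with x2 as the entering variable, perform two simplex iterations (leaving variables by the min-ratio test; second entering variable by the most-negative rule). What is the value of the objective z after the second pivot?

46

Ratio test on column x2 — row 1: 16/3 = 16/3; row 2: entry 0 ≤ 0; row 3: 10/4 = 5/2; row 4: 12/2 = 6. Minimum is 5/2 at row 3 (s_3 leaves); pivot element 4.
Pivot on row 3; the obj-row RHS becomes 30 − (-3)·(5/2) = 75/2.
Next entering variable (most negative obj-row entry -5/2): x4.
Ratio test on column x4 — row 1: (17/2)/(5/2) = 17/5; row 2: entry 0 ≤ 0; row 3: (5/2)/(1/2) = 5; row 4: 7/2 = 7/2. Minimum is 17/5 at row 1 (s_1 leaves); pivot element 5/2.
After the second pivot the obj-row RHS is 75/2 − (-5/2)·(17/5) = 46.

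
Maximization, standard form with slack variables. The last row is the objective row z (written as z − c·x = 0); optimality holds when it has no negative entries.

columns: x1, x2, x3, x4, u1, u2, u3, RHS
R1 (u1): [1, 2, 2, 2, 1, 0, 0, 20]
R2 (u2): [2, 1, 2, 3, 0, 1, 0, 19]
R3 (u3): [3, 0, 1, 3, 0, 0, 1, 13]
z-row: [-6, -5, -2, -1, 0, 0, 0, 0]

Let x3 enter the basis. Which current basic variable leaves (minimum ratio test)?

Column x3 entries and ratios — u1: 20/2 = 10; u2: 19/2 = 19/2; u3: 13/1 = 13.
Smallest ratio is 19/2 in the row of u2, so u2 leaves.

u2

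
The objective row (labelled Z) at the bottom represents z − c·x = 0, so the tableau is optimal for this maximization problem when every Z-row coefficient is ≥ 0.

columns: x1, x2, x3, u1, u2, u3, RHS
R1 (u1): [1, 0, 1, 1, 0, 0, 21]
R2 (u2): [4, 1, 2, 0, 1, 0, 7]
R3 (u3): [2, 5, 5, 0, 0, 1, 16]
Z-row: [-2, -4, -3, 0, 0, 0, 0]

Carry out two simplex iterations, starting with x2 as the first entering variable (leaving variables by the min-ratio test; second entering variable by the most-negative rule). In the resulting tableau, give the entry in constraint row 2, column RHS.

19/18

Ratio test on column x2 — row 1: entry 0 ≤ 0; row 2: 7/1 = 7; row 3: 16/5 = 16/5. Minimum is 16/5 at row 3 (u3 leaves); pivot element 5.
Divide row 3 by 5; eliminate column x2 from the other rows.
Second iteration: most negative Z-row entry is -2/5 in column x1, so x1 enters.
Ratio test on column x1 — row 1: 21/1 = 21; row 2: (19/5)/(18/5) = 19/18; row 3: (16/5)/(2/5) = 8. Minimum is 19/18 at row 2 (u2 leaves); pivot element 18/5.
Divide row 2 by 18/5; eliminate column x1 from the other rows.
After both pivots, the entry at constraint row 2, column RHS is 19/18.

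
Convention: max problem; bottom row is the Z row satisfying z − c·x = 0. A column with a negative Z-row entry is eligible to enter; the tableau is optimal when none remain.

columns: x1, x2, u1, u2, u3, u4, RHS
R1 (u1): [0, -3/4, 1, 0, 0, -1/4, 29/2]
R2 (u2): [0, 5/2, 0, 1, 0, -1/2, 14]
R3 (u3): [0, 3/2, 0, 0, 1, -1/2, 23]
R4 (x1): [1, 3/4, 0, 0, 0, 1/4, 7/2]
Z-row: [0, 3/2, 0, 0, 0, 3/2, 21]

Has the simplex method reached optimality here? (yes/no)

Every Z-row coefficient is ≥ 0, so the tableau is optimal.

yes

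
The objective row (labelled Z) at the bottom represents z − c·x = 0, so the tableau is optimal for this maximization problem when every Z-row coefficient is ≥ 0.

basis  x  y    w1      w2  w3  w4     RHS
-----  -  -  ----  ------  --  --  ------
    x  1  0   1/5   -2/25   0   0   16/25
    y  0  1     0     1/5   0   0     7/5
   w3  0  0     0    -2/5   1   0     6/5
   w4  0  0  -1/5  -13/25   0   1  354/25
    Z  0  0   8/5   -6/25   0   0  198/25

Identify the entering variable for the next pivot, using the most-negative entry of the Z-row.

Negative Z-row entries: w2: -6/25.
The most negative is -6/25 in column w2, so w2 enters.

w2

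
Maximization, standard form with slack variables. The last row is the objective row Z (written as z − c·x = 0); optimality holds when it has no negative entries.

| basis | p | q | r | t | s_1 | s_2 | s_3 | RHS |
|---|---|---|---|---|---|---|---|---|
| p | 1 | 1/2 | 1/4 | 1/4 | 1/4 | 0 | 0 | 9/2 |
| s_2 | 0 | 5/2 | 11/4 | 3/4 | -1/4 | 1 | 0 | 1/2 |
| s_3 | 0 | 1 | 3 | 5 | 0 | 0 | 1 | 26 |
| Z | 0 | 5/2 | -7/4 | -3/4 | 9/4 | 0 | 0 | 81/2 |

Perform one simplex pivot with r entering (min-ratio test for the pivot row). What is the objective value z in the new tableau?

Ratio test on column r — row 1: (9/2)/(1/4) = 18; row 2: (1/2)/(11/4) = 2/11; row 3: 26/3 = 26/3. Minimum is 2/11 at row 2 (s_2 leaves); pivot element 11/4.
Pivot on row 2; the Z-row RHS becomes 81/2 − (-7/4)·(2/11) = 449/11.

449/11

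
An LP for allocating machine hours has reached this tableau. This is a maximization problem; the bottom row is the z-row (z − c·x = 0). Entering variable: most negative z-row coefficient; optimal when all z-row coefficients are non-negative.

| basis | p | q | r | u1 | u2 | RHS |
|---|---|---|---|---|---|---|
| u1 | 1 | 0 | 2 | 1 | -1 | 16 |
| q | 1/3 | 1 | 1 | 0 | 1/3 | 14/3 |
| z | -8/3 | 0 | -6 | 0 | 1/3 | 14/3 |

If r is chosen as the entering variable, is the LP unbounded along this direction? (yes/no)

no

Column r has positive entries in row(s) 1, 2, so the ratio test bounds it — not unbounded.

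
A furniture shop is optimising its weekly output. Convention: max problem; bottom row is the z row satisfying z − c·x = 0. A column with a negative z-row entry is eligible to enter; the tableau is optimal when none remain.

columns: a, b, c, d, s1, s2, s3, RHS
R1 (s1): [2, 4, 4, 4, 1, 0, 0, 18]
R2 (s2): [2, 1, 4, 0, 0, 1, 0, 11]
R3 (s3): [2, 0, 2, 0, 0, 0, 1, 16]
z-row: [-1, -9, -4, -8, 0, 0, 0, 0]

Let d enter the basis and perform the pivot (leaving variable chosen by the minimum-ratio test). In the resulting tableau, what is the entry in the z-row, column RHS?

Ratio test on column d — row 1: 18/4 = 9/2; row 2: entry 0 ≤ 0; row 3: entry 0 ≤ 0. Minimum is 9/2 at row 1 (s1 leaves); pivot element 4.
Divide row 1 by 4; eliminate column d from the other rows.
z-row update in column RHS: 0 − (-8)·(9/2) = 36.

36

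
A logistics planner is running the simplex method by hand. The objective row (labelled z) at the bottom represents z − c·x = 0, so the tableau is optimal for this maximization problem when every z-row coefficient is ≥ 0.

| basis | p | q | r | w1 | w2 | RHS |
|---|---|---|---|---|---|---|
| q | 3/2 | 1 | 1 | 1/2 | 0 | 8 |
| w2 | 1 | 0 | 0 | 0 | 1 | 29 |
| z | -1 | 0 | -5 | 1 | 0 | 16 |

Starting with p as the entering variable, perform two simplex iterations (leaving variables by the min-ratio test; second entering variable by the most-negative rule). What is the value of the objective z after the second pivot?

56

Ratio test on column p — row 1: 8/(3/2) = 16/3; row 2: 29/1 = 29. Minimum is 16/3 at row 1 (q leaves); pivot element 3/2.
Pivot on row 1; the z-row RHS becomes 16 − (-1)·(16/3) = 64/3.
Next entering variable (most negative z-row entry -13/3): r.
Ratio test on column r — row 1: (16/3)/(2/3) = 8; row 2: entry -2/3 ≤ 0. Minimum is 8 at row 1 (p leaves); pivot element 2/3.
After the second pivot the z-row RHS is 64/3 − (-13/3)·8 = 56.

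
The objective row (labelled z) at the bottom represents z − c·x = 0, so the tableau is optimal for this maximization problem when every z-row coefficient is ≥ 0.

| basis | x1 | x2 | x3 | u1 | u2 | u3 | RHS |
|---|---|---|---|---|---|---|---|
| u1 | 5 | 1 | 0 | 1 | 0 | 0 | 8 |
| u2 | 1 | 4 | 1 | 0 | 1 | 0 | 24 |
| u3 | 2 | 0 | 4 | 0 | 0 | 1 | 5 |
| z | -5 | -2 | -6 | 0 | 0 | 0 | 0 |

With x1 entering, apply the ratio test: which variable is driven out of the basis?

Column x1 entries and ratios — u1: 8/5 = 8/5; u2: 24/1 = 24; u3: 5/2 = 5/2.
Smallest ratio is 8/5 in the row of u1, so u1 leaves.

u1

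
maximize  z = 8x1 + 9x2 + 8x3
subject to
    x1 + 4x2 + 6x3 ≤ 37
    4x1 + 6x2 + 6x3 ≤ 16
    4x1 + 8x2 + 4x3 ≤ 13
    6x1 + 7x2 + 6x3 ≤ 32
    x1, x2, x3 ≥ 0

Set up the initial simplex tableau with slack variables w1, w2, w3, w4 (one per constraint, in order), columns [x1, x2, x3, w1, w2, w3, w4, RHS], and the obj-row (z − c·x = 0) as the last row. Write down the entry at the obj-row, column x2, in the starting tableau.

-9

The obj-row carries the negated objective coefficients: the x2 entry is -9.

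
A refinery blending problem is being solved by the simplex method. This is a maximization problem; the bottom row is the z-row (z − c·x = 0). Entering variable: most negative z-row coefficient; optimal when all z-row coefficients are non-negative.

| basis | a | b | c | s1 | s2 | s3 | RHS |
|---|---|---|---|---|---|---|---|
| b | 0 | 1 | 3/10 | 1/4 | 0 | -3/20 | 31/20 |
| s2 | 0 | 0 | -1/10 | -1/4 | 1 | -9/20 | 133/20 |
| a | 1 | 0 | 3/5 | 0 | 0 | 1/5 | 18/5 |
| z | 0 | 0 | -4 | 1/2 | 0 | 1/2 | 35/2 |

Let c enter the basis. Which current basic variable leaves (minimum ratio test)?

b

Column c entries and ratios — b: (31/20)/(3/10) = 31/6; s2: -1/10 ≤ 0, skip; a: (18/5)/(3/5) = 6.
Smallest ratio is 31/6 in the row of b, so b leaves.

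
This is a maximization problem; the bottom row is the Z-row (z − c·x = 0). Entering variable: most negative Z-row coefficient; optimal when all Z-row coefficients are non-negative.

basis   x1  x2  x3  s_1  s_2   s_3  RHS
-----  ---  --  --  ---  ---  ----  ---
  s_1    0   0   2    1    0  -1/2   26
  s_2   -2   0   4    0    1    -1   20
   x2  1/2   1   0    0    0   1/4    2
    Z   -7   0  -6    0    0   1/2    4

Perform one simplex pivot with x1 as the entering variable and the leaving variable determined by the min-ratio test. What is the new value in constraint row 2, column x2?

4

Ratio test on column x1 — row 1: entry 0 ≤ 0; row 2: entry -2 ≤ 0; row 3: 2/(1/2) = 4. Minimum is 4 at row 3 (x2 leaves); pivot element 1/2.
Divide row 3 by 1/2; eliminate column x1 from the other rows.
Row 2 update in column x2: 0 − (-2)·2 = 4.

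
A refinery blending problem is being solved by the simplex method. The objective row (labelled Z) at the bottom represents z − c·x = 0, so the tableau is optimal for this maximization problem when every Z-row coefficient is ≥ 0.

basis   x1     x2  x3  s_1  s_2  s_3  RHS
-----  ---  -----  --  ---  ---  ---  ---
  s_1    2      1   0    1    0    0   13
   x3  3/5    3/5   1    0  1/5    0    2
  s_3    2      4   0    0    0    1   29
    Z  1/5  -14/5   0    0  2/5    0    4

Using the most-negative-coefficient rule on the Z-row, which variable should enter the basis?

x2

Negative Z-row entries: x2: -14/5.
The most negative is -14/5 in column x2, so x2 enters.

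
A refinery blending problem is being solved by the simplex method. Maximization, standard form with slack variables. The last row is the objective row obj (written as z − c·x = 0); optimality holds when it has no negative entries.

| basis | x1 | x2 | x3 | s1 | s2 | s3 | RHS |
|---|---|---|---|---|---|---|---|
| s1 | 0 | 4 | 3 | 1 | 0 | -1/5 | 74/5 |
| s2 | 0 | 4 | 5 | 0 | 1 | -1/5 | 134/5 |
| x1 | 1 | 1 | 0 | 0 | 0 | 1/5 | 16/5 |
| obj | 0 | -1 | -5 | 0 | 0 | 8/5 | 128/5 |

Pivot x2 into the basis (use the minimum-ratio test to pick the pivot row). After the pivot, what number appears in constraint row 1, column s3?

-1

Ratio test on column x2 — row 1: (74/5)/4 = 37/10; row 2: (134/5)/4 = 67/10; row 3: (16/5)/1 = 16/5. Minimum is 16/5 at row 3 (x1 leaves); pivot element 1.
Divide row 3 by 1; eliminate column x2 from the other rows.
Row 1 update in column s3: -1/5 − 4·(1/5) = -1.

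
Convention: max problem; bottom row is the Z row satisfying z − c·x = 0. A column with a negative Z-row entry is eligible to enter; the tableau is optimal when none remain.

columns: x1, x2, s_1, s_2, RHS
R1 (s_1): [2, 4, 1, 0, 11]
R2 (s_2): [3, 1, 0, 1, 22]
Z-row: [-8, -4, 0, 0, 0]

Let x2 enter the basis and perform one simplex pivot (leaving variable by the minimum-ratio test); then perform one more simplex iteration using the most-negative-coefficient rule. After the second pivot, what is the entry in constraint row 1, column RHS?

11/2

Ratio test on column x2 — row 1: 11/4 = 11/4; row 2: 22/1 = 22. Minimum is 11/4 at row 1 (s_1 leaves); pivot element 4.
Divide row 1 by 4; eliminate column x2 from the other rows.
Second iteration: most negative Z-row entry is -6 in column x1, so x1 enters.
Ratio test on column x1 — row 1: (11/4)/(1/2) = 11/2; row 2: (77/4)/(5/2) = 77/10. Minimum is 11/2 at row 1 (x2 leaves); pivot element 1/2.
Divide row 1 by 1/2; eliminate column x1 from the other rows.
After both pivots, the entry at constraint row 1, column RHS is 11/2.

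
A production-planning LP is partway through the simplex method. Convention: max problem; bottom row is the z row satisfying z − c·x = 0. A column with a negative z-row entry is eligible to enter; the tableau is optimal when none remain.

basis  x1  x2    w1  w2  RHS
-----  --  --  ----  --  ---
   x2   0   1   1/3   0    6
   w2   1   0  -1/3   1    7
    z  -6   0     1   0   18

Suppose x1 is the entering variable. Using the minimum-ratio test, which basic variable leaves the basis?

w2

Column x1 entries and ratios — x2: 0 ≤ 0, skip; w2: 7/1 = 7.
Smallest ratio is 7 in the row of w2, so w2 leaves.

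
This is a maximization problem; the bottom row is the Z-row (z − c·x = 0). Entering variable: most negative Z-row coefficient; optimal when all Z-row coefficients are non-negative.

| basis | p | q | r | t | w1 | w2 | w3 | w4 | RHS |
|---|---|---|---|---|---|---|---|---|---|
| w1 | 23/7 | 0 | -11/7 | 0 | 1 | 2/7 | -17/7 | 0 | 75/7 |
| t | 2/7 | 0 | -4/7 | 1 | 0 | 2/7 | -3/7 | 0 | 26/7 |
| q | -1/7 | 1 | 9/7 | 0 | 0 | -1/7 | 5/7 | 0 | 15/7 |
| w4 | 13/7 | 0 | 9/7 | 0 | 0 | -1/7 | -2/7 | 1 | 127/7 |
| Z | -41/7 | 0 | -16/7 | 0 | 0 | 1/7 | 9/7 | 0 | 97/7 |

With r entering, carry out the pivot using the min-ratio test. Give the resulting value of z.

Ratio test on column r — row 1: entry -11/7 ≤ 0; row 2: entry -4/7 ≤ 0; row 3: (15/7)/(9/7) = 5/3; row 4: (127/7)/(9/7) = 127/9. Minimum is 5/3 at row 3 (q leaves); pivot element 9/7.
Pivot on row 3; the Z-row RHS becomes 97/7 − (-16/7)·(5/3) = 53/3.

53/3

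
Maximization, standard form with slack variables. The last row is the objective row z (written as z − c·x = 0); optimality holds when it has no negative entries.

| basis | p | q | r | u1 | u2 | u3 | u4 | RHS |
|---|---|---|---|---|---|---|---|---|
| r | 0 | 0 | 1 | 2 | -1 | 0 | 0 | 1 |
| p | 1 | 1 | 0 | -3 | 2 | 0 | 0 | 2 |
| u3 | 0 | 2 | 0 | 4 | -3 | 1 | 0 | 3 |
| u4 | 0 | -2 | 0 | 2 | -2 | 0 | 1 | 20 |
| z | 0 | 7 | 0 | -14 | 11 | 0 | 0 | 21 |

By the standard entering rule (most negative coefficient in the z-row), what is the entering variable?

Negative z-row entries: u1: -14.
The most negative is -14 in column u1, so u1 enters.

u1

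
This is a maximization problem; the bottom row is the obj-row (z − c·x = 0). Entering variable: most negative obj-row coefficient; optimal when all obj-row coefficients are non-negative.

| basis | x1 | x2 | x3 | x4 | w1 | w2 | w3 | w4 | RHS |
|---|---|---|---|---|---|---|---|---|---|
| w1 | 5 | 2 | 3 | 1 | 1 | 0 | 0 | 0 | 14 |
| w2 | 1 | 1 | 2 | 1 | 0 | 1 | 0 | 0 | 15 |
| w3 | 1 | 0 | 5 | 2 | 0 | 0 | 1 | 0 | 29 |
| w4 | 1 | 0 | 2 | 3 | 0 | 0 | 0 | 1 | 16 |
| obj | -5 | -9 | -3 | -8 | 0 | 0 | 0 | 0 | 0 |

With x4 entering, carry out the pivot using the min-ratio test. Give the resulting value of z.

128/3

Ratio test on column x4 — row 1: 14/1 = 14; row 2: 15/1 = 15; row 3: 29/2 = 29/2; row 4: 16/3 = 16/3. Minimum is 16/3 at row 4 (w4 leaves); pivot element 3.
Pivot on row 4; the obj-row RHS becomes 0 − (-8)·(16/3) = 128/3.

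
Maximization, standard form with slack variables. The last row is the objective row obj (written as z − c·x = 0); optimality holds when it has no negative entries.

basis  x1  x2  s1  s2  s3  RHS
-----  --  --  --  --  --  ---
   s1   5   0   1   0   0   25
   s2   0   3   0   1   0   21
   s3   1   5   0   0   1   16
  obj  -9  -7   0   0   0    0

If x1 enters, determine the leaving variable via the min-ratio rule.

Column x1 entries and ratios — s1: 25/5 = 5; s2: 0 ≤ 0, skip; s3: 16/1 = 16.
Smallest ratio is 5 in the row of s1, so s1 leaves.

s1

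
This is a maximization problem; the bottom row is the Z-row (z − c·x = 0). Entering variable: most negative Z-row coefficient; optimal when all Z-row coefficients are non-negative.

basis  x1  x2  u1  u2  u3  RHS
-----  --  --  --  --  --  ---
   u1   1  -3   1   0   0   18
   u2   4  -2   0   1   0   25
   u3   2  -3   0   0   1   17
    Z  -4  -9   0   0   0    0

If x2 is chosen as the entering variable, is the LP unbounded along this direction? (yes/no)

yes

Every constraint-row entry in column x2 is ≤ 0, so increasing x2 is unbounded.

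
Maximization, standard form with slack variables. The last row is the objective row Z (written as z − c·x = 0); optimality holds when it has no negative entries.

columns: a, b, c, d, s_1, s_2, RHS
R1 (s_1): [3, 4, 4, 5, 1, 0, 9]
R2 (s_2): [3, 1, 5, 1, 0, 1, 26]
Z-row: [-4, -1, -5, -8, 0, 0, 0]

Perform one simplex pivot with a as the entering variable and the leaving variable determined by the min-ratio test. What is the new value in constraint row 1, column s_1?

1/3

Ratio test on column a — row 1: 9/3 = 3; row 2: 26/3 = 26/3. Minimum is 3 at row 1 (s_1 leaves); pivot element 3.
Divide row 1 by 3; eliminate column a from the other rows.
In the new row 1, the s_1 entry is the old entry divided by the pivot: 1/3 = 1/3.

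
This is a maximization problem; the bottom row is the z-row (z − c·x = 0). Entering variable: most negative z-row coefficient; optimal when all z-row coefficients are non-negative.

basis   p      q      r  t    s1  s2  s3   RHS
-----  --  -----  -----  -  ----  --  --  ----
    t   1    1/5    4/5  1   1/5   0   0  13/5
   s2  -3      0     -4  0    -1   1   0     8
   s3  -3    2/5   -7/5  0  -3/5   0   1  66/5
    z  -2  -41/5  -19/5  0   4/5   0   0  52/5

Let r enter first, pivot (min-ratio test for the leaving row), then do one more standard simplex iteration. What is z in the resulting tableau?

117

Ratio test on column r — row 1: (13/5)/(4/5) = 13/4; row 2: entry -4 ≤ 0; row 3: entry -7/5 ≤ 0. Minimum is 13/4 at row 1 (t leaves); pivot element 4/5.
Pivot on row 1; the z-row RHS becomes 52/5 − (-19/5)·(13/4) = 91/4.
Next entering variable (most negative z-row entry -29/4): q.
Ratio test on column q — row 1: (13/4)/(1/4) = 13; row 2: 21/1 = 21; row 3: (71/4)/(3/4) = 71/3. Minimum is 13 at row 1 (r leaves); pivot element 1/4.
After the second pivot the z-row RHS is 91/4 − (-29/4)·13 = 117.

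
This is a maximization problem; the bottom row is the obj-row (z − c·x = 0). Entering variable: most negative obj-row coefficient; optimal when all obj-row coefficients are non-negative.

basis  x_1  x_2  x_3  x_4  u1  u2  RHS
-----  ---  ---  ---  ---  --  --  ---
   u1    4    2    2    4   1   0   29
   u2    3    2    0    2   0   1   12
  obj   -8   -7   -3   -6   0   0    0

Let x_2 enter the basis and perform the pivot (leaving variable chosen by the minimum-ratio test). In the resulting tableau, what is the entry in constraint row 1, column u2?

Ratio test on column x_2 — row 1: 29/2 = 29/2; row 2: 12/2 = 6. Minimum is 6 at row 2 (u2 leaves); pivot element 2.
Divide row 2 by 2; eliminate column x_2 from the other rows.
Row 1 update in column u2: 0 − 2·(1/2) = -1.

-1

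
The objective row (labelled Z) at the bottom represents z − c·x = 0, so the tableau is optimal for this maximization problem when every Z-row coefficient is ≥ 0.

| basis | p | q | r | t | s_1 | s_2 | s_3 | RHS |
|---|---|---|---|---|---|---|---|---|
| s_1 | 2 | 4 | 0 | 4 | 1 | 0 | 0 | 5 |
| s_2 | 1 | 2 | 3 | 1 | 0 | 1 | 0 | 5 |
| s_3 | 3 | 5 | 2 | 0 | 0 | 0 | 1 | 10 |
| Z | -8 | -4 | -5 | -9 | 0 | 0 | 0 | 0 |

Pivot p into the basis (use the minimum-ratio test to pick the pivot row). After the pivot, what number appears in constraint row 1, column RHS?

Ratio test on column p — row 1: 5/2 = 5/2; row 2: 5/1 = 5; row 3: 10/3 = 10/3. Minimum is 5/2 at row 1 (s_1 leaves); pivot element 2.
Divide row 1 by 2; eliminate column p from the other rows.
In the new row 1, the RHS entry is the old entry divided by the pivot: 5/2 = 5/2.

5/2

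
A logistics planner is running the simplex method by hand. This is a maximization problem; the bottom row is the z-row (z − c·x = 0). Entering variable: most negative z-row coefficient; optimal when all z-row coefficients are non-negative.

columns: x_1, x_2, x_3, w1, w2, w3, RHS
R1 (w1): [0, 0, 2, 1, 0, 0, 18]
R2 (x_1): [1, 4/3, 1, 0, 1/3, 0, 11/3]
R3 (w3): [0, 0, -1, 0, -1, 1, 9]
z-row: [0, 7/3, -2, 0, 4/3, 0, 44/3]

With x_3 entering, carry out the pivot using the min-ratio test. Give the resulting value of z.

22

Ratio test on column x_3 — row 1: 18/2 = 9; row 2: (11/3)/1 = 11/3; row 3: entry -1 ≤ 0. Minimum is 11/3 at row 2 (x_1 leaves); pivot element 1.
Pivot on row 2; the z-row RHS becomes 44/3 − (-2)·(11/3) = 22.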